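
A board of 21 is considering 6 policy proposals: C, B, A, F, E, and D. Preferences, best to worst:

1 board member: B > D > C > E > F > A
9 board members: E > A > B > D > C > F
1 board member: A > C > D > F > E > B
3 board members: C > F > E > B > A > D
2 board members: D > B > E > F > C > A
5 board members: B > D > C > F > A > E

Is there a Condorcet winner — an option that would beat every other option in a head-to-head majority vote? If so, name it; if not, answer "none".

E

E vs C: 11–10 for E.
E vs B: 13–8 for E.
E vs A: 15–6 for E.
E vs F: 12–9 for E.
E vs D: 12–9 for E.
E beats every other option head-to-head.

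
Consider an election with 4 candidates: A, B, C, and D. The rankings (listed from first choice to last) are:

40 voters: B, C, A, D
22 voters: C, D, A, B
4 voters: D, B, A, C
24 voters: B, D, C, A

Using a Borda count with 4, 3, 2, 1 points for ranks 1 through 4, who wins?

B

A: 40·2 + 22·2 + 4·2 + 24·1 = 156
B: 40·4 + 22·1 + 4·3 + 24·4 = 290
C: 40·3 + 22·4 + 4·1 + 24·2 = 260
D: 40·1 + 22·3 + 4·4 + 24·3 = 194
B has the highest Borda score (290).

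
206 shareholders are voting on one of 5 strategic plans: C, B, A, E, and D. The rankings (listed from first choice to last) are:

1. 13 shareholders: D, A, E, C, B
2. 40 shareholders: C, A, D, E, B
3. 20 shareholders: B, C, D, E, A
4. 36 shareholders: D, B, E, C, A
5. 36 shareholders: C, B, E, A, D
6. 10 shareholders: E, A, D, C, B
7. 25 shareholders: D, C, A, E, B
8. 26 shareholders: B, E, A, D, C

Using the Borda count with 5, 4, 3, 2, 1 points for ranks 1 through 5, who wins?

C

C: 13·2 + 40·5 + 20·4 + 36·2 + 36·5 + 10·2 + 25·4 + 26·1 = 704
B: 13·1 + 40·1 + 20·5 + 36·4 + 36·4 + 10·1 + 25·1 + 26·5 = 606
A: 13·4 + 40·4 + 20·1 + 36·1 + 36·2 + 10·4 + 25·3 + 26·3 = 533
E: 13·3 + 40·2 + 20·2 + 36·3 + 36·3 + 10·5 + 25·2 + 26·4 = 579
D: 13·5 + 40·3 + 20·3 + 36·5 + 36·1 + 10·3 + 25·5 + 26·2 = 668
C has the highest Borda score (704).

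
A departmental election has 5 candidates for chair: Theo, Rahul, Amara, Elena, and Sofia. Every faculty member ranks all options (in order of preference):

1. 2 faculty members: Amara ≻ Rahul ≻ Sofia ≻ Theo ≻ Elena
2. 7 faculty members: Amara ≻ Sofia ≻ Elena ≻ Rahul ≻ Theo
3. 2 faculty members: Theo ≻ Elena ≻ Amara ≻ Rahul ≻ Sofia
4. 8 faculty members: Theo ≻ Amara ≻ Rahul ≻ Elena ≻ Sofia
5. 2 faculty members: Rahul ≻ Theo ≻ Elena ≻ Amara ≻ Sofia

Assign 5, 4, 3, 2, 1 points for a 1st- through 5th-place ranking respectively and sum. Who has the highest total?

Theo: 2·2 + 7·1 + 2·5 + 8·5 + 2·4 = 69
Rahul: 2·4 + 7·2 + 2·2 + 8·3 + 2·5 = 60
Amara: 2·5 + 7·5 + 2·3 + 8·4 + 2·2 = 87
Elena: 2·1 + 7·3 + 2·4 + 8·2 + 2·3 = 53
Sofia: 2·3 + 7·4 + 2·1 + 8·1 + 2·1 = 46
Amara has the highest Borda score (87).

Amara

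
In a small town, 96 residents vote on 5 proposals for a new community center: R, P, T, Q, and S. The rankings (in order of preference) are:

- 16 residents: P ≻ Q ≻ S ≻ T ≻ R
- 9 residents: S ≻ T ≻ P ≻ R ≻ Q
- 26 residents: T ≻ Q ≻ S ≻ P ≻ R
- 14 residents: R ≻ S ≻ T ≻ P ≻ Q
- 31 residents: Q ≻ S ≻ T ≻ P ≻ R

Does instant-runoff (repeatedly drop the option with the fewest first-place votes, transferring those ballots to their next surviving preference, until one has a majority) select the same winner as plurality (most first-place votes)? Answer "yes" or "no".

no

Instant-runoff — R1 R 14, P 16, T 26, Q 31, S 9 (S out); R2 R 14, P 16, T 35, Q 31 (R out); R3 P 16, T 49, Q 31 (T winner). Winner: T.
Plurality — first-place votes: R 14, P 16, T 26, Q 31, S 9. Winner: Q.
The two methods disagree.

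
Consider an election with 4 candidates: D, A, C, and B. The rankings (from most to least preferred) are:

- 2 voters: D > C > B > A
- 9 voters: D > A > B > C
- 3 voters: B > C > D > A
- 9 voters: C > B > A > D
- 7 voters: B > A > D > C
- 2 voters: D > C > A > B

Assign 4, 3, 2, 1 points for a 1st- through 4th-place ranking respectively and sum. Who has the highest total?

B

D: 2·4 + 9·4 + 3·2 + 9·1 + 7·2 + 2·4 = 81
A: 2·1 + 9·3 + 3·1 + 9·2 + 7·3 + 2·2 = 75
C: 2·3 + 9·1 + 3·3 + 9·4 + 7·1 + 2·3 = 73
B: 2·2 + 9·2 + 3·4 + 9·3 + 7·4 + 2·1 = 91
B has the highest Borda score (91).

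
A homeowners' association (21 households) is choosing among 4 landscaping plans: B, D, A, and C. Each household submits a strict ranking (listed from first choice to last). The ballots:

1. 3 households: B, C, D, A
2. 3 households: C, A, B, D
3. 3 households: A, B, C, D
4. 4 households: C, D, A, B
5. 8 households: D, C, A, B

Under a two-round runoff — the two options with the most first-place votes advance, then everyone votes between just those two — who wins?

Round 1 first-place votes: B 3, D 8, A 3, C 7.
D and C advance.
Runoff: D is preferred to C by 8 voters; C by 13.
C wins the runoff.

C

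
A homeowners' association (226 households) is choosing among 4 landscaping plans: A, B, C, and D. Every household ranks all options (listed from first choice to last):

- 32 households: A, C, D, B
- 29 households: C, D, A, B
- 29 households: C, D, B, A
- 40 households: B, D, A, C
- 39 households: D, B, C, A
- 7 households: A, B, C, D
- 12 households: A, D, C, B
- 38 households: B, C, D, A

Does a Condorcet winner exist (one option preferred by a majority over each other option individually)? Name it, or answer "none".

Checking pairwise contests:
B beats A 146–80.
D beats B 141–85.
B beats C 124–102.
C beats D 135–91.
Every option loses at least one head-to-head, so there is no Condorcet winner.

none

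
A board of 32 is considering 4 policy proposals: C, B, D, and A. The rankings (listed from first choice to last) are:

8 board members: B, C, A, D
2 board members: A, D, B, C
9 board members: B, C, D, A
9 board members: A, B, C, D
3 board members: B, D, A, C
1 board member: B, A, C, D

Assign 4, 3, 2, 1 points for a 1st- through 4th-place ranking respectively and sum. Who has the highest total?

B

C: 8·3 + 2·1 + 9·3 + 9·2 + 3·1 + 1·2 = 76
B: 8·4 + 2·2 + 9·4 + 9·3 + 3·4 + 1·4 = 115
D: 8·1 + 2·3 + 9·2 + 9·1 + 3·3 + 1·1 = 51
A: 8·2 + 2·4 + 9·1 + 9·4 + 3·2 + 1·3 = 78
B has the highest Borda score (115).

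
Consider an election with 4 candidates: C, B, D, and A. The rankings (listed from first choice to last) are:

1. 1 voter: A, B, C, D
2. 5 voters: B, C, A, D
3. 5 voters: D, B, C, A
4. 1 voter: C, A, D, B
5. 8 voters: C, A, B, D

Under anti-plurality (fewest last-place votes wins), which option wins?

Last-place votes: C 0, B 1, D 14, A 5.
C is ranked last by the fewest voters, so C wins.

C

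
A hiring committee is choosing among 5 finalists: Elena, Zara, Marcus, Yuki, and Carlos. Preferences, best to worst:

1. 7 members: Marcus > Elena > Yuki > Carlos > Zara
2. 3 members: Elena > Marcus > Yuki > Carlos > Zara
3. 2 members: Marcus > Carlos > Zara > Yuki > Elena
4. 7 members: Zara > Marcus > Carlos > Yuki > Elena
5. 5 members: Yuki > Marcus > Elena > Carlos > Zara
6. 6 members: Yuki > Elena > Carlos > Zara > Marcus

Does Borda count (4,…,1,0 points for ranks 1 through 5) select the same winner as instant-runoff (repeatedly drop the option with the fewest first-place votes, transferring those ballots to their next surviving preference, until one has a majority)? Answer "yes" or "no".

Borda — scores: Elena 61, Zara 38, Marcus 81, Yuki 73, Carlos 47. Winner: Marcus.
Instant-runoff — R1 Elena 3, Zara 7, Marcus 9, Yuki 11, Carlos 0 (Carlos out); R2 Elena 3, Zara 7, Marcus 9, Yuki 11 (Elena out); R3 Zara 7, Marcus 12, Yuki 11 (Zara out); R4 Marcus 19, Yuki 11 (Marcus winner). Winner: Marcus.
The two methods agree.

yes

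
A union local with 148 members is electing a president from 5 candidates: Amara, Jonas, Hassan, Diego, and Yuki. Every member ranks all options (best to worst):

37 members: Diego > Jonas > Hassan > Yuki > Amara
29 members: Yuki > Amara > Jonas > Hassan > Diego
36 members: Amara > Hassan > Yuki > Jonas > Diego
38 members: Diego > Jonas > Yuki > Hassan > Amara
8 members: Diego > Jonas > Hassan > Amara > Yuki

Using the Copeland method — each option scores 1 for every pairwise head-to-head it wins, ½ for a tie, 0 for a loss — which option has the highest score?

Amara: loses to Jonas, Hassan, Diego, and Yuki → score 0.
Jonas: beats Amara, Hassan, and Yuki; loses to Diego → score 3.
Hassan: beats Amara and Yuki; loses to Jonas and Diego → score 2.
Diego: beats Amara, Jonas, Hassan, and Yuki → score 4.
Yuki: beats Amara; loses to Jonas, Hassan, and Diego → score 1.
Diego has the best pairwise record.

Diego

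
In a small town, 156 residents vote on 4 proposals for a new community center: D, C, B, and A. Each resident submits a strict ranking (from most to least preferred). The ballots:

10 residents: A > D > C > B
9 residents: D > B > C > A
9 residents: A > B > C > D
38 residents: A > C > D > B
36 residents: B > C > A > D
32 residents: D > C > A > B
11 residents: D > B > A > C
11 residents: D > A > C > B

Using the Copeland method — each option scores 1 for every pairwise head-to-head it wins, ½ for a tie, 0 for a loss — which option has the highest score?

D: beats B; loses to C and A → score 1.
C: beats D and B; loses to A → score 2.
B: loses to D, C, and A → score 0.
A: beats D, C, and B → score 3.
A has the best pairwise record.

A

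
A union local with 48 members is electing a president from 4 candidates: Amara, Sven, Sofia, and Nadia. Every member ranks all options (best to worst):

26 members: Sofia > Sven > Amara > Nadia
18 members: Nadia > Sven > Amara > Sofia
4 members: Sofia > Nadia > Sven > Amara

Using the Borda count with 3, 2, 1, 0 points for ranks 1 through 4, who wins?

Sven

Amara: 26·1 + 18·1 + 4·0 = 44
Sven: 26·2 + 18·2 + 4·1 = 92
Sofia: 26·3 + 18·0 + 4·3 = 90
Nadia: 26·0 + 18·3 + 4·2 = 62
Sven has the highest Borda score (92).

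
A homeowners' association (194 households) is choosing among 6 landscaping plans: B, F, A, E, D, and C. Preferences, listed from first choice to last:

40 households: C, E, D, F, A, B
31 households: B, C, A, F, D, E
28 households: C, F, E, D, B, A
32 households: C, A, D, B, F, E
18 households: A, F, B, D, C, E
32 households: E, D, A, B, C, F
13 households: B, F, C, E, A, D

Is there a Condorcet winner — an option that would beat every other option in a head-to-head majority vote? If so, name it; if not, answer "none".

C

C vs B: 100–94 for C.
C vs F: 163–31 for C.
C vs A: 144–50 for C.
C vs E: 162–32 for C.
C vs D: 144–50 for C.
C beats every other option head-to-head.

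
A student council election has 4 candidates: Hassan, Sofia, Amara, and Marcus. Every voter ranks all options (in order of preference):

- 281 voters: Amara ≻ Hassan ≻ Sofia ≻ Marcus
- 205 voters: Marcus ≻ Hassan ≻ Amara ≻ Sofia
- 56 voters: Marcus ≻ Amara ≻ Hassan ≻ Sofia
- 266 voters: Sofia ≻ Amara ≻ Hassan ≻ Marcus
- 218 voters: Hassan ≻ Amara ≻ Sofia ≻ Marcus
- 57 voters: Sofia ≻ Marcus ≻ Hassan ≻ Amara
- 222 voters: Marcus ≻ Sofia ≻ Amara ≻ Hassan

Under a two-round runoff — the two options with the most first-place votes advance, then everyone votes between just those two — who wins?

Round 1 first-place votes: Hassan 218, Sofia 323, Amara 281, Marcus 483.
Marcus and Sofia advance.
Runoff: Marcus is preferred to Sofia by 483 voters; Sofia by 822.
Sofia wins the runoff.

Sofia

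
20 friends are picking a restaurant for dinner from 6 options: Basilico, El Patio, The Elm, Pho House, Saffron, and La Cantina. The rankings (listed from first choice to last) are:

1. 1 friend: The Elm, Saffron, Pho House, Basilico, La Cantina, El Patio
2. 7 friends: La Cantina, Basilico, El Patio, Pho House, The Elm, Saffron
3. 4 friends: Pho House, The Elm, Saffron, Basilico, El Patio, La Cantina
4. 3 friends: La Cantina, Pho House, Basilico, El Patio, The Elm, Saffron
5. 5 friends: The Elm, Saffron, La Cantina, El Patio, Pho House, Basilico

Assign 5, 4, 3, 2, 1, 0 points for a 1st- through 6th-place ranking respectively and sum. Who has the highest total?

Basilico: 1·2 + 7·4 + 4·2 + 3·3 + 5·0 = 47
El Patio: 1·0 + 7·3 + 4·1 + 3·2 + 5·2 = 41
The Elm: 1·5 + 7·1 + 4·4 + 3·1 + 5·5 = 56
Pho House: 1·3 + 7·2 + 4·5 + 3·4 + 5·1 = 54
Saffron: 1·4 + 7·0 + 4·3 + 3·0 + 5·4 = 36
La Cantina: 1·1 + 7·5 + 4·0 + 3·5 + 5·3 = 66
La Cantina has the highest Borda score (66).

La Cantina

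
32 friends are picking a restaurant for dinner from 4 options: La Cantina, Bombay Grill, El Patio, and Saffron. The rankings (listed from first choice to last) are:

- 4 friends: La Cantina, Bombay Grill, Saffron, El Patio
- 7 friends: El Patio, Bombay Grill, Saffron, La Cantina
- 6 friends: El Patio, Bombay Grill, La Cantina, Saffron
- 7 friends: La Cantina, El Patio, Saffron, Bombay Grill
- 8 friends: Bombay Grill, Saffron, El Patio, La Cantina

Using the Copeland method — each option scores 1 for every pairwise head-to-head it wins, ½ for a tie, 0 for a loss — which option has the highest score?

El Patio

La Cantina: beats Saffron; loses to Bombay Grill and El Patio → score 1.
Bombay Grill: beats La Cantina and Saffron; loses to El Patio → score 2.
El Patio: beats La Cantina, Bombay Grill, and Saffron → score 3.
Saffron: loses to La Cantina, Bombay Grill, and El Patio → score 0.
El Patio has the best pairwise record.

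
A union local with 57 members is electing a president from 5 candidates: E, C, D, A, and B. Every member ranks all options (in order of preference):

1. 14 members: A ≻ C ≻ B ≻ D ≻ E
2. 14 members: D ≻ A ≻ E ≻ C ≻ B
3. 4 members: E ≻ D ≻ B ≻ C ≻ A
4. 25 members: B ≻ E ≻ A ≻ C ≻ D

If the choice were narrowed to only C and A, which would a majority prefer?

Voters preferring C to A: 4; preferring A to C: 53.
A wins the head-to-head.

A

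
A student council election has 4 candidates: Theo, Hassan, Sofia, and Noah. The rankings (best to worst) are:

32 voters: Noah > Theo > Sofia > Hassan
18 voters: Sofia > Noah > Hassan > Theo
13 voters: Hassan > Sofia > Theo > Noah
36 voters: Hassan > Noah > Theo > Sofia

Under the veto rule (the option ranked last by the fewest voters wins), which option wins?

Last-place votes: Theo 18, Hassan 32, Sofia 36, Noah 13.
Noah is ranked last by the fewest voters, so Noah wins.

Noah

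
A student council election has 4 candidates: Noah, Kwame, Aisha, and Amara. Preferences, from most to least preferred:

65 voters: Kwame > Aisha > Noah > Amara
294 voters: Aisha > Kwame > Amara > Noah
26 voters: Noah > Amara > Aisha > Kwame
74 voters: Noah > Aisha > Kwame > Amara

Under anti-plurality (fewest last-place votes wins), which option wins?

Aisha

Last-place votes: Noah 294, Kwame 26, Aisha 0, Amara 139.
Aisha is ranked last by the fewest voters, so Aisha wins.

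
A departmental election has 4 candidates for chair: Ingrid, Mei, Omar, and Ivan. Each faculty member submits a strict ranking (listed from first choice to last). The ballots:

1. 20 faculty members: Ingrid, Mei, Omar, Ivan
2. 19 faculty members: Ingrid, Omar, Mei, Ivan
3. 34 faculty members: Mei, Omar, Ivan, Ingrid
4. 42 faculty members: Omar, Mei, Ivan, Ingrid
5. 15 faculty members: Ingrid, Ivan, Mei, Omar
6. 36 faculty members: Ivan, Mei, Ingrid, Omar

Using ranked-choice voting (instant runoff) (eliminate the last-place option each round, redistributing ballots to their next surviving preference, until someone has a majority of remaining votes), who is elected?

Round 1: Ingrid 54, Mei 34, Omar 42, Ivan 36. Eliminate Mei.
Round 2: Ingrid 54, Omar 76, Ivan 36. Eliminate Ivan.
Round 3: Ingrid 90, Omar 76. Ingrid has a majority.

Ingrid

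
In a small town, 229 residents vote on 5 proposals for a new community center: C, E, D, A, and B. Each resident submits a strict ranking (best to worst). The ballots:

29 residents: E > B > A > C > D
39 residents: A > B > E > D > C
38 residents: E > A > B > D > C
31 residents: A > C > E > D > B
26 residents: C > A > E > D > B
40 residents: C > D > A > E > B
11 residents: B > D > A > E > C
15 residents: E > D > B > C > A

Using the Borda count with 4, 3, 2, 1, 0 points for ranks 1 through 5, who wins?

A

C: 29·1 + 39·0 + 38·0 + 31·3 + 26·4 + 40·4 + 11·0 + 15·1 = 401
E: 29·4 + 39·2 + 38·4 + 31·2 + 26·2 + 40·1 + 11·1 + 15·4 = 571
D: 29·0 + 39·1 + 38·1 + 31·1 + 26·1 + 40·3 + 11·3 + 15·3 = 332
A: 29·2 + 39·4 + 38·3 + 31·4 + 26·3 + 40·2 + 11·2 + 15·0 = 632
B: 29·3 + 39·3 + 38·2 + 31·0 + 26·0 + 40·0 + 11·4 + 15·2 = 354
A has the highest Borda score (632).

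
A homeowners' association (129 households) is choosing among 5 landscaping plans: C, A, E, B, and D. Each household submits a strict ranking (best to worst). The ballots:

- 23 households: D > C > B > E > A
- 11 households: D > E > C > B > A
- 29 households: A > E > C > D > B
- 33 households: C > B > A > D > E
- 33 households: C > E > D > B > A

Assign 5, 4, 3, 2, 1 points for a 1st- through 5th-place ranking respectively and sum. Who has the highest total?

C: 23·4 + 11·3 + 29·3 + 33·5 + 33·5 = 542
A: 23·1 + 11·1 + 29·5 + 33·3 + 33·1 = 311
E: 23·2 + 11·4 + 29·4 + 33·1 + 33·4 = 371
B: 23·3 + 11·2 + 29·1 + 33·4 + 33·2 = 318
D: 23·5 + 11·5 + 29·2 + 33·2 + 33·3 = 393
C has the highest Borda score (542).

C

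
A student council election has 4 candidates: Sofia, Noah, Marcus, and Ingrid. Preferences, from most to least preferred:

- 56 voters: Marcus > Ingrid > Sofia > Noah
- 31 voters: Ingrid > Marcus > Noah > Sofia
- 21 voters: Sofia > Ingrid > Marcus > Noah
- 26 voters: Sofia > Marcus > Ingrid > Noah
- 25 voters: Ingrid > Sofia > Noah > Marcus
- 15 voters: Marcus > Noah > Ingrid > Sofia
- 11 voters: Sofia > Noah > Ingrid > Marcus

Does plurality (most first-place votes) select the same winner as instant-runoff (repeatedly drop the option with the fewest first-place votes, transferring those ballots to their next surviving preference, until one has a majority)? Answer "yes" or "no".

yes

Plurality — first-place votes: Sofia 58, Noah 0, Marcus 71, Ingrid 56. Winner: Marcus.
Instant-runoff — R1 Sofia 58, Noah 0, Marcus 71, Ingrid 56 (Noah out); R2 Sofia 58, Marcus 71, Ingrid 56 (Ingrid out); R3 Sofia 83, Marcus 102 (Marcus winner). Winner: Marcus.
The two methods agree.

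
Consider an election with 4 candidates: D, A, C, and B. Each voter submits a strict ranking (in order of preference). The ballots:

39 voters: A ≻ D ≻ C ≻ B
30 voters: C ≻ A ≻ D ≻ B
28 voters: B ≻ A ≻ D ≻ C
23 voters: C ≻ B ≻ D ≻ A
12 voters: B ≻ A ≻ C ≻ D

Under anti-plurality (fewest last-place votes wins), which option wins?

D

Last-place votes: D 12, A 23, C 28, B 69.
D is ranked last by the fewest voters, so D wins.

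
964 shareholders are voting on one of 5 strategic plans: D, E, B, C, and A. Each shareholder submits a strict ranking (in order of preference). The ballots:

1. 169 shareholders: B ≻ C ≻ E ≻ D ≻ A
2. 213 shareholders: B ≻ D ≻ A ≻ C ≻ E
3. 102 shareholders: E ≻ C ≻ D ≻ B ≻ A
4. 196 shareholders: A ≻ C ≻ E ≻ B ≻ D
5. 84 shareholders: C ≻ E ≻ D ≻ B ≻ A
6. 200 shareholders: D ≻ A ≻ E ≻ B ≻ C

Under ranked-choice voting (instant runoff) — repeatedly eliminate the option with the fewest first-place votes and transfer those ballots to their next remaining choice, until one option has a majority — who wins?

Round 1: D 200, E 102, B 382, C 84, A 196. Eliminate C.
Round 2: D 200, E 186, B 382, A 196. Eliminate E.
Round 3: D 386, B 382, A 196. Eliminate A.
Round 4: D 386, B 578. B has a majority.

B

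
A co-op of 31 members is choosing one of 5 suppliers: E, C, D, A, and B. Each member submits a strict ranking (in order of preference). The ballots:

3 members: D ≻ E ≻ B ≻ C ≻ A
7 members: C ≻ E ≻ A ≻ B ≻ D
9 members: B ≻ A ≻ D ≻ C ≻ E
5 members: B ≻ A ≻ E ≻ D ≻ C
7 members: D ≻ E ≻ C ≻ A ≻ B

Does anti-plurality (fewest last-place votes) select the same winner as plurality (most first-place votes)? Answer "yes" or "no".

Anti-plurality — last-place votes: E 9, C 5, D 7, A 3, B 7. Winner: A.
Plurality — first-place votes: E 0, C 7, D 10, A 0, B 14. Winner: B.
The two methods disagree.

no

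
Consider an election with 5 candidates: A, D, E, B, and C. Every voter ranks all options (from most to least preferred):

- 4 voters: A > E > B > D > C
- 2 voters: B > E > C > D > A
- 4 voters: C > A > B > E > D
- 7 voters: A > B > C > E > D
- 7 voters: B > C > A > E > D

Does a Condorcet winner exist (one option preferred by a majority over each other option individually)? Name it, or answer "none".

Checking pairwise contests:
C beats A 13–11.
A beats D 22–2.
A beats E 22–2.
A beats B 15–9.
B beats C 20–4.
Every option loses at least one head-to-head, so there is no Condorcet winner.

none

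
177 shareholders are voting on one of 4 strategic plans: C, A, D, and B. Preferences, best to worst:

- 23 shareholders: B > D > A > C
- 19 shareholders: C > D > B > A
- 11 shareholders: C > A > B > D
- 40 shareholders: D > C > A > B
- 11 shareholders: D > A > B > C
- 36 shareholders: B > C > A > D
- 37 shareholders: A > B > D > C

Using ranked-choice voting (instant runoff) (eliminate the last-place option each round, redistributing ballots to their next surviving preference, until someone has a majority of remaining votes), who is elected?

Round 1: C 30, A 37, D 51, B 59. Eliminate C.
Round 2: A 48, D 70, B 59. Eliminate A.
Round 3: D 70, B 107. B has a majority.

B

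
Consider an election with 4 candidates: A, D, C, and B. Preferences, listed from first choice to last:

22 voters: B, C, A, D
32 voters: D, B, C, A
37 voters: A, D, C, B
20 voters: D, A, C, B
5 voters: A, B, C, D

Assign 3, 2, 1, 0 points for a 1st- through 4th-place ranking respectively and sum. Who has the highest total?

D

A: 22·1 + 32·0 + 37·3 + 20·2 + 5·3 = 188
D: 22·0 + 32·3 + 37·2 + 20·3 + 5·0 = 230
C: 22·2 + 32·1 + 37·1 + 20·1 + 5·1 = 138
B: 22·3 + 32·2 + 37·0 + 20·0 + 5·2 = 140
D has the highest Borda score (230).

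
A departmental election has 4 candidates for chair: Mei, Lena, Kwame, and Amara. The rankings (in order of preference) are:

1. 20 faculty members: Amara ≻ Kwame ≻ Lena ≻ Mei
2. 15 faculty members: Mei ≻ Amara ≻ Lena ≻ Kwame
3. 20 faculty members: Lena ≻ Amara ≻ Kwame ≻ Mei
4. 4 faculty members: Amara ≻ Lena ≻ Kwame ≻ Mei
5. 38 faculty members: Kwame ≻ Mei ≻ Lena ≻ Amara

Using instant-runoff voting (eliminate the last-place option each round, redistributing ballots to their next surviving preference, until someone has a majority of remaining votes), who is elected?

Amara

Round 1: Mei 15, Lena 20, Kwame 38, Amara 24. Eliminate Mei.
Round 2: Lena 20, Kwame 38, Amara 39. Eliminate Lena.
Round 3: Kwame 38, Amara 59. Amara has a majority.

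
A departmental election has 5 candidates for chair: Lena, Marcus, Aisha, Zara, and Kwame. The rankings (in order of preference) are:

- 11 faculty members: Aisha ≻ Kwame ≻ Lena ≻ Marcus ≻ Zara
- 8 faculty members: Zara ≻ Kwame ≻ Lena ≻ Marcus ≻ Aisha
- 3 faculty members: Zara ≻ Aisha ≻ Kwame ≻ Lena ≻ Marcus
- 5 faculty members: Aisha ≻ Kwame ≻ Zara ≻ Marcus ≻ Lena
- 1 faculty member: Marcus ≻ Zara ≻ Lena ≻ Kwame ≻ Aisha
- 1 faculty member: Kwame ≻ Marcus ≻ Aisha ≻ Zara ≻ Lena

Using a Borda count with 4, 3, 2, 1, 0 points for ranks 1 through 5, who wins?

Kwame

Lena: 11·2 + 8·2 + 3·1 + 5·0 + 1·2 + 1·0 = 43
Marcus: 11·1 + 8·1 + 3·0 + 5·1 + 1·4 + 1·3 = 31
Aisha: 11·4 + 8·0 + 3·3 + 5·4 + 1·0 + 1·2 = 75
Zara: 11·0 + 8·4 + 3·4 + 5·2 + 1·3 + 1·1 = 58
Kwame: 11·3 + 8·3 + 3·2 + 5·3 + 1·1 + 1·4 = 83
Kwame has the highest Borda score (83).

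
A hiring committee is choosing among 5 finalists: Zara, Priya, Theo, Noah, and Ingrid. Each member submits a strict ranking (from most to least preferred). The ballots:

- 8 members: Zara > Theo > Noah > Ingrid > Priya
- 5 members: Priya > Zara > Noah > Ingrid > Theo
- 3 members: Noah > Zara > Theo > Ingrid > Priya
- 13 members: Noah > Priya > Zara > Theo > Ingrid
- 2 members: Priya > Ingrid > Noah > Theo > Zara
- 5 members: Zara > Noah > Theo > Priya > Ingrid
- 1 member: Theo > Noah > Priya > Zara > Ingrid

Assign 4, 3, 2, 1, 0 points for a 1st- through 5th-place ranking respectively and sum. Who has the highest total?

Noah

Zara: 8·4 + 5·3 + 3·3 + 13·2 + 2·0 + 5·4 + 1·1 = 103
Priya: 8·0 + 5·4 + 3·0 + 13·3 + 2·4 + 5·1 + 1·2 = 74
Theo: 8·3 + 5·0 + 3·2 + 13·1 + 2·1 + 5·2 + 1·4 = 59
Noah: 8·2 + 5·2 + 3·4 + 13·4 + 2·2 + 5·3 + 1·3 = 112
Ingrid: 8·1 + 5·1 + 3·1 + 13·0 + 2·3 + 5·0 + 1·0 = 22
Noah has the highest Borda score (112).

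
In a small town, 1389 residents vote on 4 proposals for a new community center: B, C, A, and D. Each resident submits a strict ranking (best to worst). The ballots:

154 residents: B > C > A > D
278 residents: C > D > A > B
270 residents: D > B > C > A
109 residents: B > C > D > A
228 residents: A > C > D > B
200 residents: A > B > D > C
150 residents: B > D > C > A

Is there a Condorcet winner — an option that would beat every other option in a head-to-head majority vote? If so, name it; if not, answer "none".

Checking pairwise contests:
A beats B 706–683.
B beats C 883–506.
C beats A 961–428.
C beats D 769–620.
Every option loses at least one head-to-head, so there is no Condorcet winner.

none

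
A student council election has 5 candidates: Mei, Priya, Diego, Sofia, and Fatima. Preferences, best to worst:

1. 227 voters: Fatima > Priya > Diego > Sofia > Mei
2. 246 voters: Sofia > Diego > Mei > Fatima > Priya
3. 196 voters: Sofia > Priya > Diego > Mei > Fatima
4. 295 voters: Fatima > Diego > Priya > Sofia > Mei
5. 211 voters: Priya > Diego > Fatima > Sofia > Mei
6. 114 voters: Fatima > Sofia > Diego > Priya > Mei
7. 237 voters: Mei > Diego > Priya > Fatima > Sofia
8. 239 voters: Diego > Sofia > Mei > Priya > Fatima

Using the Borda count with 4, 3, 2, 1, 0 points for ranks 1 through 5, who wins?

Mei: 227·0 + 246·2 + 196·1 + 295·0 + 211·0 + 114·0 + 237·4 + 239·2 = 2114
Priya: 227·3 + 246·0 + 196·3 + 295·2 + 211·4 + 114·1 + 237·2 + 239·1 = 3530
Diego: 227·2 + 246·3 + 196·2 + 295·3 + 211·3 + 114·2 + 237·3 + 239·4 = 4997
Sofia: 227·1 + 246·4 + 196·4 + 295·1 + 211·1 + 114·3 + 237·0 + 239·3 = 3560
Fatima: 227·4 + 246·1 + 196·0 + 295·4 + 211·2 + 114·4 + 237·1 + 239·0 = 3449
Diego has the highest Borda score (4997).

Diego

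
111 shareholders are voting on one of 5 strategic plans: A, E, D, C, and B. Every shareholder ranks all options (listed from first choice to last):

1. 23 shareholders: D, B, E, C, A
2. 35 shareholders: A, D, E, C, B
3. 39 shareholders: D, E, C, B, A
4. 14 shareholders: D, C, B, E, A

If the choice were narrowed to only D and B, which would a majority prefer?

Voters preferring D to B: 111; preferring B to D: 0.
D wins the head-to-head.

D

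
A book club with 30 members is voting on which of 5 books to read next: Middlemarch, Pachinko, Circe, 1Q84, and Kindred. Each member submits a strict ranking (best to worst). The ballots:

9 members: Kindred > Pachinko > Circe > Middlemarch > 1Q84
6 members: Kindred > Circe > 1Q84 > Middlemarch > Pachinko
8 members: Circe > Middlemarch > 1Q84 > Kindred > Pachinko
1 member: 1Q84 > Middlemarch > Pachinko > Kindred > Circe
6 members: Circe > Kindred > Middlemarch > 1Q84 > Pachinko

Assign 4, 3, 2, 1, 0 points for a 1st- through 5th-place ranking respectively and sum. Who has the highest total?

Circe

Middlemarch: 9·1 + 6·1 + 8·3 + 1·3 + 6·2 = 54
Pachinko: 9·3 + 6·0 + 8·0 + 1·2 + 6·0 = 29
Circe: 9·2 + 6·3 + 8·4 + 1·0 + 6·4 = 92
1Q84: 9·0 + 6·2 + 8·2 + 1·4 + 6·1 = 38
Kindred: 9·4 + 6·4 + 8·1 + 1·1 + 6·3 = 87
Circe has the highest Borda score (92).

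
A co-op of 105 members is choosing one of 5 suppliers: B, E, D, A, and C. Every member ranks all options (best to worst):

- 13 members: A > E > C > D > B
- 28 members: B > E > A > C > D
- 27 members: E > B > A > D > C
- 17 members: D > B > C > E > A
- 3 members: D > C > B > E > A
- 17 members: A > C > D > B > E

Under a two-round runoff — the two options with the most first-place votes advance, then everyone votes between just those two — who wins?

B

Round 1 first-place votes: B 28, E 27, D 20, A 30, C 0.
A and B advance.
Runoff: A is preferred to B by 30 voters; B by 75.
B wins the runoff.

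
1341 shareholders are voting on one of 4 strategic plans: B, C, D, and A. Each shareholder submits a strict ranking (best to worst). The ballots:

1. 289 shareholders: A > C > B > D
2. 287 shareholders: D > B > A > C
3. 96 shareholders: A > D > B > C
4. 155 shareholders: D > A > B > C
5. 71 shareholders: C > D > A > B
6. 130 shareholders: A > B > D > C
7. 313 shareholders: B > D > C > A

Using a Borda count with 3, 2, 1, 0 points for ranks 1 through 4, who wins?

D

B: 289·1 + 287·2 + 96·1 + 155·1 + 71·0 + 130·2 + 313·3 = 2313
C: 289·2 + 287·0 + 96·0 + 155·0 + 71·3 + 130·0 + 313·1 = 1104
D: 289·0 + 287·3 + 96·2 + 155·3 + 71·2 + 130·1 + 313·2 = 2416
A: 289·3 + 287·1 + 96·3 + 155·2 + 71·1 + 130·3 + 313·0 = 2213
D has the highest Borda score (2416).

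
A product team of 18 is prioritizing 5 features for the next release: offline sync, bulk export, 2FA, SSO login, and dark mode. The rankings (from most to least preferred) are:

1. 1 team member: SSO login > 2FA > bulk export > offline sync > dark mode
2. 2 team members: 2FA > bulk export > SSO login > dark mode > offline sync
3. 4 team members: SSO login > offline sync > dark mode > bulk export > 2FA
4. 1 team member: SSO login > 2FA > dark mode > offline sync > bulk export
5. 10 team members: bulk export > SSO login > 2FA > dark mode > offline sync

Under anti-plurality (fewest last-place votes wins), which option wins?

SSO login

Last-place votes: offline sync 12, bulk export 1, 2FA 4, SSO login 0, dark mode 1.
SSO login is ranked last by the fewest voters, so SSO login wins.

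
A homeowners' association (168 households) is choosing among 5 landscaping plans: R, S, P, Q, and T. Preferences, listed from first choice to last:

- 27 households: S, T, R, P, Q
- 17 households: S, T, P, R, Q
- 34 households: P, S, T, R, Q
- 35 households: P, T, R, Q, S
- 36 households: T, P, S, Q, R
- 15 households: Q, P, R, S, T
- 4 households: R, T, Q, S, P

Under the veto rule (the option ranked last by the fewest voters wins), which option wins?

Last-place votes: R 36, S 35, P 4, Q 78, T 15.
P is ranked last by the fewest voters, so P wins.

P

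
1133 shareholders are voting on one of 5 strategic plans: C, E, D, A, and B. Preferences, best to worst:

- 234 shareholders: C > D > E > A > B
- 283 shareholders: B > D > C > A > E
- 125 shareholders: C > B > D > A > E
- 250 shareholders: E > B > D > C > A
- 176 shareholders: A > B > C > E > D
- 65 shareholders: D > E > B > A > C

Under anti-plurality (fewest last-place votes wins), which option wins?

Last-place votes: C 65, E 408, D 176, A 250, B 234.
C is ranked last by the fewest voters, so C wins.

C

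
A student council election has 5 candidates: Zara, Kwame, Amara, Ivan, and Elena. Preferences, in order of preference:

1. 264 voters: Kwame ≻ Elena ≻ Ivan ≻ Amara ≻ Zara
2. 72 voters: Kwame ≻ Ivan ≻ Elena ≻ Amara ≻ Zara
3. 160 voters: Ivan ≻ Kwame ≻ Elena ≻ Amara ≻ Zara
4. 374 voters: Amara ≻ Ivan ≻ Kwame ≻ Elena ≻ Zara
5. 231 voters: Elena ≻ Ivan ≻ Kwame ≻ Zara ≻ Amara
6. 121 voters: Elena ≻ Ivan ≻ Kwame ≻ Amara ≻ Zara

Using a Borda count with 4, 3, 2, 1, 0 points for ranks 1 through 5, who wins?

Zara: 264·0 + 72·0 + 160·0 + 374·0 + 231·1 + 121·0 = 231
Kwame: 264·4 + 72·4 + 160·3 + 374·2 + 231·2 + 121·2 = 3276
Amara: 264·1 + 72·1 + 160·1 + 374·4 + 231·0 + 121·1 = 2113
Ivan: 264·2 + 72·3 + 160·4 + 374·3 + 231·3 + 121·3 = 3562
Elena: 264·3 + 72·2 + 160·2 + 374·1 + 231·4 + 121·4 = 3038
Ivan has the highest Borda score (3562).

Ivan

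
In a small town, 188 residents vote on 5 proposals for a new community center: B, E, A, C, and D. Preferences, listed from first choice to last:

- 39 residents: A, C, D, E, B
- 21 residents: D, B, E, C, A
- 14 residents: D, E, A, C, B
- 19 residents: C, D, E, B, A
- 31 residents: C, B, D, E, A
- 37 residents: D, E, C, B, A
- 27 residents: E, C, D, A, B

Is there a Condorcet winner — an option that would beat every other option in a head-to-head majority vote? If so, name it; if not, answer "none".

none

Checking pairwise contests:
E beats B 136–52.
D beats E 161–27.
B beats A 108–80.
E beats C 99–89.
C beats D 116–72.
Every option loses at least one head-to-head, so there is no Condorcet winner.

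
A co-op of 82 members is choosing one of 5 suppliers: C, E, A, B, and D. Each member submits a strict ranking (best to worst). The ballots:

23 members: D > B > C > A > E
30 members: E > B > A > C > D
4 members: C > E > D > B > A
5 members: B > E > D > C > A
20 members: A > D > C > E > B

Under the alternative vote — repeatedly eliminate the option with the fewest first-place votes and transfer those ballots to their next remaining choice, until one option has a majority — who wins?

Round 1: C 4, E 30, A 20, B 5, D 23. Eliminate C.
Round 2: E 34, A 20, B 5, D 23. Eliminate B.
Round 3: E 39, A 20, D 23. Eliminate A.
Round 4: E 39, D 43. D has a majority.

D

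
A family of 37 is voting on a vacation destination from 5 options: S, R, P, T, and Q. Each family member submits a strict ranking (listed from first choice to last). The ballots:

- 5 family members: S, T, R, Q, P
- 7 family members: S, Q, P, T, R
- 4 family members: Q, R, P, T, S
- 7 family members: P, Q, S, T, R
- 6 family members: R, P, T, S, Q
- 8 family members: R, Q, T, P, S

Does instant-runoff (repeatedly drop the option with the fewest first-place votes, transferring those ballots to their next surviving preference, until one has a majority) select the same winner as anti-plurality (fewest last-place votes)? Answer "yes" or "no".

no

Instant-runoff — R1 S 12, R 14, P 7, T 0, Q 4 (T out); R2 S 12, R 14, P 7, Q 4 (Q out); R3 S 12, R 18, P 7 (P out); R4 S 19, R 18 (S winner). Winner: S.
Anti-plurality — last-place votes: S 12, R 14, P 5, T 0, Q 6. Winner: T.
The two methods disagree.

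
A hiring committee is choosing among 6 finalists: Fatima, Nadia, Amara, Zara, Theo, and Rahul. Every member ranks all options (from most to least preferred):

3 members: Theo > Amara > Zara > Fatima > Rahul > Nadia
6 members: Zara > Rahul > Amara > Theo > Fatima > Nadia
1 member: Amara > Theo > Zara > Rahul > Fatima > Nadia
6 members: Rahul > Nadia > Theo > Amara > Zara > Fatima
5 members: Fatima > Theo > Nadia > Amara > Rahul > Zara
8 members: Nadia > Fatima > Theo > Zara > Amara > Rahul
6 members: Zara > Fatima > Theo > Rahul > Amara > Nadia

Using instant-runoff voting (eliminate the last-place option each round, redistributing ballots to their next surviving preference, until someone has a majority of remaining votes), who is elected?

Round 1: Fatima 5, Nadia 8, Amara 1, Zara 12, Theo 3, Rahul 6. Eliminate Amara.
Round 2: Fatima 5, Nadia 8, Zara 12, Theo 4, Rahul 6. Eliminate Theo.
Round 3: Fatima 5, Nadia 8, Zara 16, Rahul 6. Eliminate Fatima.
Round 4: Nadia 13, Zara 16, Rahul 6. Eliminate Rahul.
Round 5: Nadia 19, Zara 16. Nadia has a majority.

Nadia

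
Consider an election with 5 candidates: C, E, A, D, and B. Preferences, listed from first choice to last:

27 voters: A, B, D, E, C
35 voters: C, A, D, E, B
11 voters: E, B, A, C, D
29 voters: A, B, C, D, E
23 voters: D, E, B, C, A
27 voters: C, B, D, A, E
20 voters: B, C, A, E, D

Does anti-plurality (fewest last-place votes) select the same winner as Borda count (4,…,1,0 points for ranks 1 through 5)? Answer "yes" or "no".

Anti-plurality — last-place votes: C 27, E 56, A 23, D 31, B 35. Winner: A.
Borda — scores: C 400, E 195, A 418, D 299, B 408. Winner: A.
The two methods agree.

yes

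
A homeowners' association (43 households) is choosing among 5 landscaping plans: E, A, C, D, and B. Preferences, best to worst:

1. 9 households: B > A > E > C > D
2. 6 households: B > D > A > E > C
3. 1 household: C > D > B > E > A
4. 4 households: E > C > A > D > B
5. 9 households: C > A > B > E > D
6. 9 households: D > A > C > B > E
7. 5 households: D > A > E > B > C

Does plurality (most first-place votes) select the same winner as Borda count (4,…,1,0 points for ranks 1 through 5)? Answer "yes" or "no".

Plurality — first-place votes: E 4, A 0, C 10, D 14, B 15. Winner: B.
Borda — scores: E 60, A 116, C 79, D 81, B 94. Winner: A.
The two methods disagree.

no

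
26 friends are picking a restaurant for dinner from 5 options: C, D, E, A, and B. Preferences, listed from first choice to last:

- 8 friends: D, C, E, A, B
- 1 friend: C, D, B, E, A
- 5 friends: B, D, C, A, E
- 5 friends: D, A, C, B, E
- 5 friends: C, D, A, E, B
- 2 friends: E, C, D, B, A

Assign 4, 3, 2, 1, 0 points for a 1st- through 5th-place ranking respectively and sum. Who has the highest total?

C: 8·3 + 1·4 + 5·2 + 5·2 + 5·4 + 2·3 = 74
D: 8·4 + 1·3 + 5·3 + 5·4 + 5·3 + 2·2 = 89
E: 8·2 + 1·1 + 5·0 + 5·0 + 5·1 + 2·4 = 30
A: 8·1 + 1·0 + 5·1 + 5·3 + 5·2 + 2·0 = 38
B: 8·0 + 1·2 + 5·4 + 5·1 + 5·0 + 2·1 = 29
D has the highest Borda score (89).

D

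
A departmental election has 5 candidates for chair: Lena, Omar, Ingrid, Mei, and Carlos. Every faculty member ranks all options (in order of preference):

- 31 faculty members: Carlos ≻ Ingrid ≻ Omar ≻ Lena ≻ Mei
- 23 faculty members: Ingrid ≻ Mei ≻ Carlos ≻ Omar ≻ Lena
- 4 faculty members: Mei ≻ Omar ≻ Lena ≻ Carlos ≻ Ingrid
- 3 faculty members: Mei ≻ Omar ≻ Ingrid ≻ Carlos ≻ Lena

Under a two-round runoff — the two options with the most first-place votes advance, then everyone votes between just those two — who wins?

Round 1 first-place votes: Lena 0, Omar 0, Ingrid 23, Mei 7, Carlos 31.
Carlos and Ingrid advance.
Runoff: Carlos is preferred to Ingrid by 35 voters; Ingrid by 26.
Carlos wins the runoff.

Carlos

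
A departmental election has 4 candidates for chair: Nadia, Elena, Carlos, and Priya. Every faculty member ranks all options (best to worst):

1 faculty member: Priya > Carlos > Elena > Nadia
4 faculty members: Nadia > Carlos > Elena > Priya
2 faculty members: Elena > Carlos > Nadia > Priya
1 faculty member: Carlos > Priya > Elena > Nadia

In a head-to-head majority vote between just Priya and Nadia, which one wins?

Nadia

Voters preferring Priya to Nadia: 2; preferring Nadia to Priya: 6.
Nadia wins the head-to-head.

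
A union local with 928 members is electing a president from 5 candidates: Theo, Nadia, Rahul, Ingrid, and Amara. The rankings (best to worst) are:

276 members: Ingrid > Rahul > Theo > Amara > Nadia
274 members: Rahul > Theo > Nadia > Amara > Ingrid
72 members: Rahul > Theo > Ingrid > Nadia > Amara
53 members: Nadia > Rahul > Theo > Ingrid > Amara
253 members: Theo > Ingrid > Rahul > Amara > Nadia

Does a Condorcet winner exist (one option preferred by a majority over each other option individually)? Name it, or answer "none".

Checking pairwise contests:
Rahul beats Theo 675–253.
Theo beats Nadia 875–53.
Ingrid beats Rahul 529–399.
Theo beats Ingrid 652–276.
Theo beats Amara 928–0.
Every option loses at least one head-to-head, so there is no Condorcet winner.

none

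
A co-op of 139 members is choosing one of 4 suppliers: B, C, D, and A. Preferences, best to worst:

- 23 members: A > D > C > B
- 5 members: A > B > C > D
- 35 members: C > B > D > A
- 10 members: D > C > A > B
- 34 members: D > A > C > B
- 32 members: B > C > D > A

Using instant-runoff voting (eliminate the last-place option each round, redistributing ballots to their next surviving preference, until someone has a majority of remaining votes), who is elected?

B

Round 1: B 32, C 35, D 44, A 28. Eliminate A.
Round 2: B 37, C 35, D 67. Eliminate C.
Round 3: B 72, D 67. B has a majority.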